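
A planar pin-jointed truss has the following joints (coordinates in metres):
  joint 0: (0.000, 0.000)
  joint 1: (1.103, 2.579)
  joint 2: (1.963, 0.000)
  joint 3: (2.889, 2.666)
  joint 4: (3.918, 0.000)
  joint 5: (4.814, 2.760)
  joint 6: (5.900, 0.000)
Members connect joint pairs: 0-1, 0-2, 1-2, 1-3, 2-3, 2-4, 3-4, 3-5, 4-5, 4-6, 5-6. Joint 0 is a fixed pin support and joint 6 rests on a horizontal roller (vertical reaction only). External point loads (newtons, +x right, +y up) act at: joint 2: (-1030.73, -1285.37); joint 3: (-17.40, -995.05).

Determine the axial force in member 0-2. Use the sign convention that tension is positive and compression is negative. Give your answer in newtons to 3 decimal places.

-460.753

N=7 nodes, M=11 members, R=3 reactions → 2N=14, M+R=14
member 0 (0-1): L=2.8050, (cx,cy)=(0.3932,0.9194)
member 1 (0-2): L=1.9630, (cx,cy)=(1.0000,0.0000)
member 2 (1-2): L=2.7186, (cx,cy)=(0.3163,-0.9486)
member 3 (1-3): L=1.7881, (cx,cy)=(0.9988,0.0487)
member 4 (2-3): L=2.8222, (cx,cy)=(0.3281,0.9446)
member 5 (2-4): L=1.9550, (cx,cy)=(1.0000,0.0000)
member 6 (3-4): L=2.8577, (cx,cy)=(0.3601,-0.9329)
member 7 (3-5): L=1.9273, (cx,cy)=(0.9988,0.0488)
member 8 (4-5): L=2.9018, (cx,cy)=(0.3088,0.9511)
member 9 (4-6): L=1.9820, (cx,cy)=(1.0000,0.0000)
member 10 (5-6): L=2.9660, (cx,cy)=(0.3662,-0.9306)
solve A·x = −loads:
  F[0-1] = -1493.7219 N (compression)
  F[0-2] = -460.7526 N (compression)
  F[1-2] = +1394.9137 N (tension)
  F[1-3] = -1029.8615 N (compression)
  F[2-3] = -40.1317 N (compression)
  F[2-4] = +1024.4093 N (tension)
  F[3-4] = -1006.8926 N (compression)
  F[3-5] = -662.6351 N (compression)
  F[4-5] = +987.6106 N (tension)
  F[4-6] = +356.8976 N (tension)
  F[5-6] = -974.7225 N (compression)
  Rx@0 = +1048.1300 N
  Ry@0 = +1373.3874 N
  Ry@6 = +907.0326 N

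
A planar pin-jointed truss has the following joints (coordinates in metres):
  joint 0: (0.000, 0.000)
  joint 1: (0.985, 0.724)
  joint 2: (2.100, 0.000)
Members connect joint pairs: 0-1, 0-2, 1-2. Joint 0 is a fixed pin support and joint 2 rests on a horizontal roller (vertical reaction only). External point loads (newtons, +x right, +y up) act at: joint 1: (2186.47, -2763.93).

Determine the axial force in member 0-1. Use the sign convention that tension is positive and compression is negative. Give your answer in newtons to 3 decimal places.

-1205.072

N=3 nodes, M=3 members, R=3 reactions → 2N=6, M+R=6
member 0 (0-1): L=1.2225, (cx,cy)=(0.8058,0.5922)
member 1 (0-2): L=2.1000, (cx,cy)=(1.0000,0.0000)
member 2 (1-2): L=1.3294, (cx,cy)=(0.8387,-0.5446)
solve A·x = −loads:
  F[0-1] = -1205.0718 N (compression)
  F[0-2] = +3157.4618 N (tension)
  F[1-2] = -3764.7036 N (compression)
  Rx@0 = -2186.4700 N
  Ry@0 = +713.7037 N
  Ry@2 = +2050.2263 N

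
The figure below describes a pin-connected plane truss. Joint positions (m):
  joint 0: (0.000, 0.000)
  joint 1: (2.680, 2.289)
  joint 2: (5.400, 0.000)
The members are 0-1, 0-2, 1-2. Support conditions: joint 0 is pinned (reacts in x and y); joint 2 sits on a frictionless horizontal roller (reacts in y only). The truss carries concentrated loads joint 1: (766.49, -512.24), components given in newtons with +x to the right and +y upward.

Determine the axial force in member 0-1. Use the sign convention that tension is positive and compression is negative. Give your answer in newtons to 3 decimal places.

N=3 nodes, M=3 members, R=3 reactions → 2N=6, M+R=6
member 0 (0-1): L=3.5245, (cx,cy)=(0.7604,0.6495)
member 1 (0-2): L=5.4000, (cx,cy)=(1.0000,0.0000)
member 2 (1-2): L=3.5550, (cx,cy)=(0.7651,-0.6439)
solve A·x = −loads:
  F[0-1] = +102.9926 N (tension)
  F[0-2] = +688.1747 N (tension)
  F[1-2] = -899.4306 N (compression)
  Rx@0 = -766.4900 N
  Ry@0 = -66.8894 N
  Ry@2 = +579.1294 N

102.993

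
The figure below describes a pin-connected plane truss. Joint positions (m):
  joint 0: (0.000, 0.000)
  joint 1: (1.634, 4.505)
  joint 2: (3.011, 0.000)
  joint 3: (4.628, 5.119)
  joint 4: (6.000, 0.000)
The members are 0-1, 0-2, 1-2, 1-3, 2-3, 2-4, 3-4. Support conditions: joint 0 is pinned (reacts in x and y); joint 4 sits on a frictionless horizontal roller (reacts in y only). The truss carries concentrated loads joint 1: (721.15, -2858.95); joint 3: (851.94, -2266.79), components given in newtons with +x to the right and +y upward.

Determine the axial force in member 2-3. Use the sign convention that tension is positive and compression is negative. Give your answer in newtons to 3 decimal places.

1752.053

N=5 nodes, M=7 members, R=3 reactions → 2N=10, M+R=10
member 0 (0-1): L=4.7922, (cx,cy)=(0.3410,0.9401)
member 1 (0-2): L=3.0110, (cx,cy)=(1.0000,0.0000)
member 2 (1-2): L=4.7107, (cx,cy)=(0.2923,-0.9563)
member 3 (1-3): L=3.0563, (cx,cy)=(0.9796,0.2009)
member 4 (2-3): L=5.3683, (cx,cy)=(0.3012,0.9536)
member 5 (2-4): L=2.9890, (cx,cy)=(1.0000,0.0000)
member 6 (3-4): L=5.2997, (cx,cy)=(0.2589,-0.9659)
solve A·x = −loads:
  F[0-1] = -1415.1998 N (compression)
  F[0-2] = +2055.6338 N (tension)
  F[1-2] = -1746.9853 N (compression)
  F[1-3] = -707.4554 N (compression)
  F[2-3] = +1752.0532 N (tension)
  F[2-4] = +1017.2334 N (tension)
  F[3-4] = -3929.3044 N (compression)
  Rx@0 = -1573.0900 N
  Ry@0 = +1330.3917 N
  Ry@4 = +3795.3483 N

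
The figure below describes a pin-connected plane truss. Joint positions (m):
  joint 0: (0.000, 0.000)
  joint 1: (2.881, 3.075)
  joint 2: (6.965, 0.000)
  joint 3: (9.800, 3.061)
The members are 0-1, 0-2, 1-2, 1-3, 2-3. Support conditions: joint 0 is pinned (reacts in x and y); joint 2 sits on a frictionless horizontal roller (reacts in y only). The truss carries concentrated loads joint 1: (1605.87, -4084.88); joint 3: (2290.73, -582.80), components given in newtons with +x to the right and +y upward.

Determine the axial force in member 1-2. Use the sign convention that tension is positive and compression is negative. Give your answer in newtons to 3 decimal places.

N=4 nodes, M=5 members, R=3 reactions → 2N=8, M+R=8
member 0 (0-1): L=4.2138, (cx,cy)=(0.6837,0.7298)
member 1 (0-2): L=6.9650, (cx,cy)=(1.0000,0.0000)
member 2 (1-2): L=5.1122, (cx,cy)=(0.7989,-0.6015)
member 3 (1-3): L=6.9190, (cx,cy)=(1.0000,-0.0020)
member 4 (2-3): L=4.1722, (cx,cy)=(0.6795,0.7337)
solve A·x = −loads:
  F[0-1] = -606.0606 N (compression)
  F[0-2] = +4310.9710 N (tension)
  F[1-2] = -6065.3621 N (compression)
  F[1-3] = +2825.2120 N (tension)
  F[2-3] = -786.5685 N (compression)
  Rx@0 = -3896.6000 N
  Ry@0 = +442.2738 N
  Ry@2 = +4225.4062 N

-6065.362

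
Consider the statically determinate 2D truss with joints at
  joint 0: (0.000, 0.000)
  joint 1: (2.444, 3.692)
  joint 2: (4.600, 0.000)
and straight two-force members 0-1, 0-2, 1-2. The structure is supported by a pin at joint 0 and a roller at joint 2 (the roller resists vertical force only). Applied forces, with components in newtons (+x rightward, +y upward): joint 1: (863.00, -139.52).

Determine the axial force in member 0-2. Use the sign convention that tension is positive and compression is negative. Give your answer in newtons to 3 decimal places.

N=3 nodes, M=3 members, R=3 reactions → 2N=6, M+R=6
member 0 (0-1): L=4.4276, (cx,cy)=(0.5520,0.8339)
member 1 (0-2): L=4.6000, (cx,cy)=(1.0000,0.0000)
member 2 (1-2): L=4.2754, (cx,cy)=(0.5043,-0.8635)
solve A·x = −loads:
  F[0-1] = +752.2418 N (tension)
  F[0-2] = +447.7723 N (tension)
  F[1-2] = -887.9470 N (compression)
  Rx@0 = -863.0000 N
  Ry@0 = -627.2589 N
  Ry@2 = +766.7789 N

447.772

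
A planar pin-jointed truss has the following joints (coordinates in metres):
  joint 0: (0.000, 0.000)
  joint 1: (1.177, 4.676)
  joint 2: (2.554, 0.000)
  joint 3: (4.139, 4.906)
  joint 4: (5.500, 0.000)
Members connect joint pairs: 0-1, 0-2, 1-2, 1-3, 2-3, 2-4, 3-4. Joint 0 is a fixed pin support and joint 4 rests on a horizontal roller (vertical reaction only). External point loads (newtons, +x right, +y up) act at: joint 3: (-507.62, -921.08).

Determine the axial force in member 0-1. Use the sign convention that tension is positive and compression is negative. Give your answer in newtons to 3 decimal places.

-701.956

N=5 nodes, M=7 members, R=3 reactions → 2N=10, M+R=10
member 0 (0-1): L=4.8219, (cx,cy)=(0.2441,0.9698)
member 1 (0-2): L=2.5540, (cx,cy)=(1.0000,0.0000)
member 2 (1-2): L=4.8745, (cx,cy)=(0.2825,-0.9593)
member 3 (1-3): L=2.9709, (cx,cy)=(0.9970,0.0774)
member 4 (2-3): L=5.1557, (cx,cy)=(0.3074,0.9516)
member 5 (2-4): L=2.9460, (cx,cy)=(1.0000,0.0000)
member 6 (3-4): L=5.0913, (cx,cy)=(0.2673,-0.9636)
solve A·x = −loads:
  F[0-1] = -701.9560 N (compression)
  F[0-2] = -336.2748 N (compression)
  F[1-2] = +680.2012 N (tension)
  F[1-3] = -364.5884 N (compression)
  F[2-3] = -685.7048 N (compression)
  F[2-4] = +66.6789 N (tension)
  F[3-4] = -249.4350 N (compression)
  Rx@0 = +507.6200 N
  Ry@0 = +680.7225 N
  Ry@4 = +240.3575 N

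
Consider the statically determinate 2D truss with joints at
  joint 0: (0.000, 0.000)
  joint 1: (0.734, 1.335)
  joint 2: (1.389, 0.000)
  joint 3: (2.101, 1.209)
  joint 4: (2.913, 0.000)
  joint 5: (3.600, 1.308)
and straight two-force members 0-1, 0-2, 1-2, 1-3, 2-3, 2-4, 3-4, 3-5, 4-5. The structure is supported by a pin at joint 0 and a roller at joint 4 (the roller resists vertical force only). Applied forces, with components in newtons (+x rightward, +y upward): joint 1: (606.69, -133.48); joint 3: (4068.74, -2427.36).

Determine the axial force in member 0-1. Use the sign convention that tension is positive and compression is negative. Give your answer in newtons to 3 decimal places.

N=6 nodes, M=9 members, R=3 reactions → 2N=12, M+R=12
member 0 (0-1): L=1.5235, (cx,cy)=(0.4818,0.8763)
member 1 (0-2): L=1.3890, (cx,cy)=(1.0000,0.0000)
member 2 (1-2): L=1.4870, (cx,cy)=(0.4405,-0.8978)
member 3 (1-3): L=1.3728, (cx,cy)=(0.9958,-0.0918)
member 4 (2-3): L=1.4031, (cx,cy)=(0.5075,0.8617)
member 5 (2-4): L=1.5240, (cx,cy)=(1.0000,0.0000)
member 6 (3-4): L=1.4564, (cx,cy)=(0.5575,-0.8301)
member 7 (3-5): L=1.5023, (cx,cy)=(0.9978,0.0659)
member 8 (4-5): L=1.4774, (cx,cy)=(0.4650,0.8853)
solve A·x = −loads:
  F[0-1] = +1358.2790 N (tension)
  F[0-2] = +4021.0210 N (tension)
  F[1-2] = -1549.4322 N (compression)
  F[1-3] = +733.3022 N (tension)
  F[2-3] = +1614.3218 N (tension)
  F[2-4] = +2519.3357 N (tension)
  F[3-4] = -4518.5896 N (compression)
  F[3-5] = -0.0000 N (compression)
  F[4-5] = +0.0000 N (tension)
  Rx@0 = -4675.4300 N
  Ry@0 = -1190.2398 N
  Ry@4 = +3751.0798 N

1358.279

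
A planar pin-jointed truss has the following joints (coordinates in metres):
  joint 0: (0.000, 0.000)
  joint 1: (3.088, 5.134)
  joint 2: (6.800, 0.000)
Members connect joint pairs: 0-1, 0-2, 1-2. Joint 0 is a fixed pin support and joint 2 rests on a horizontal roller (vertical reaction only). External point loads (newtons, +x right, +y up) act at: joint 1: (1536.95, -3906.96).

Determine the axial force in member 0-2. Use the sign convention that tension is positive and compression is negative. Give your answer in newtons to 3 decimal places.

N=3 nodes, M=3 members, R=3 reactions → 2N=6, M+R=6
member 0 (0-1): L=5.9911, (cx,cy)=(0.5154,0.8569)
member 1 (0-2): L=6.8000, (cx,cy)=(1.0000,0.0000)
member 2 (1-2): L=6.3354, (cx,cy)=(0.5859,-0.8104)
solve A·x = −loads:
  F[0-1] = -1134.6786 N (compression)
  F[0-2] = +2121.7953 N (tension)
  F[1-2] = -3621.3245 N (compression)
  Rx@0 = -1536.9500 N
  Ry@0 = +972.3433 N
  Ry@2 = +2934.6167 N

2121.795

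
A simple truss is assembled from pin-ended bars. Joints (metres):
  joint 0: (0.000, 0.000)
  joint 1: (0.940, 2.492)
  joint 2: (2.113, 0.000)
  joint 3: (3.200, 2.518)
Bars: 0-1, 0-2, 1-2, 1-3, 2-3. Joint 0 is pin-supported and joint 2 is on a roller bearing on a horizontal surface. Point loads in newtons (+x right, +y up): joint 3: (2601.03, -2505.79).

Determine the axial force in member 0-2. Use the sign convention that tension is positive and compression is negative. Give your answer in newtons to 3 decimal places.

945.606

N=4 nodes, M=5 members, R=3 reactions → 2N=8, M+R=8
member 0 (0-1): L=2.6634, (cx,cy)=(0.3529,0.9356)
member 1 (0-2): L=2.1130, (cx,cy)=(1.0000,0.0000)
member 2 (1-2): L=2.7543, (cx,cy)=(0.4259,-0.9048)
member 3 (1-3): L=2.2601, (cx,cy)=(0.9999,0.0115)
member 4 (2-3): L=2.7426, (cx,cy)=(0.3963,0.9181)
solve A·x = −loads:
  F[0-1] = +4690.4747 N (tension)
  F[0-2] = +945.6056 N (tension)
  F[1-2] = -4803.4527 N (compression)
  F[1-3] = +3701.3852 N (tension)
  F[2-3] = -2775.6854 N (compression)
  Rx@0 = -2601.0300 N
  Ry@0 = -4388.6357 N
  Ry@2 = +6894.4257 N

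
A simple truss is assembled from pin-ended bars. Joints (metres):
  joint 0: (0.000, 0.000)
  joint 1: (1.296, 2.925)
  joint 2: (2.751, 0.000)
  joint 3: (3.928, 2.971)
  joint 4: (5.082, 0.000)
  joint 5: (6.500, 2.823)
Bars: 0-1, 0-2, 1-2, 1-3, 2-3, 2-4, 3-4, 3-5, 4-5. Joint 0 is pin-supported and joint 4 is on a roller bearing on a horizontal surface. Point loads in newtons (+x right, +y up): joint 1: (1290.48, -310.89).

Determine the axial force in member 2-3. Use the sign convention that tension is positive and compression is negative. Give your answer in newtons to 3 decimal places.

896.398

N=6 nodes, M=9 members, R=3 reactions → 2N=12, M+R=12
member 0 (0-1): L=3.1993, (cx,cy)=(0.4051,0.9143)
member 1 (0-2): L=2.7510, (cx,cy)=(1.0000,0.0000)
member 2 (1-2): L=3.2669, (cx,cy)=(0.4454,-0.8953)
member 3 (1-3): L=2.6324, (cx,cy)=(0.9998,0.0175)
member 4 (2-3): L=3.1956, (cx,cy)=(0.3683,0.9297)
member 5 (2-4): L=2.3310, (cx,cy)=(1.0000,0.0000)
member 6 (3-4): L=3.1872, (cx,cy)=(0.3621,-0.9322)
member 7 (3-5): L=2.5763, (cx,cy)=(0.9983,-0.0574)
member 8 (4-5): L=3.1591, (cx,cy)=(0.4489,0.8936)
solve A·x = −loads:
  F[0-1] = +559.0683 N (tension)
  F[0-2] = +1064.0047 N (tension)
  F[1-2] = -930.7965 N (compression)
  F[1-3] = -649.5494 N (compression)
  F[2-3] = +896.3980 N (tension)
  F[2-4] = +319.2949 N (tension)
  F[3-4] = -881.8651 N (compression)
  F[3-5] = -0.0000 N (compression)
  F[4-5] = +0.0000 N (tension)
  Rx@0 = -1290.4800 N
  Ry@0 = -511.1422 N
  Ry@4 = +822.0322 N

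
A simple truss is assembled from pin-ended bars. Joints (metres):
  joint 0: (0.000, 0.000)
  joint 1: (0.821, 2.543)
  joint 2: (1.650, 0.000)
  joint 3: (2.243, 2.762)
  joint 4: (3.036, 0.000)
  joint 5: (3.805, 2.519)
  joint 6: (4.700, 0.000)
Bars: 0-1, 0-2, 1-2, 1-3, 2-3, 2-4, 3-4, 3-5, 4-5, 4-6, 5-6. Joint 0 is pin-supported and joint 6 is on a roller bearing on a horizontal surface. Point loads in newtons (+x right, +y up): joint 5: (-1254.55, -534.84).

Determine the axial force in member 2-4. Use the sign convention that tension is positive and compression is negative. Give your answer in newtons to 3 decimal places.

-625.801

N=7 nodes, M=11 members, R=3 reactions → 2N=14, M+R=14
member 0 (0-1): L=2.6722, (cx,cy)=(0.3072,0.9516)
member 1 (0-2): L=1.6500, (cx,cy)=(1.0000,0.0000)
member 2 (1-2): L=2.6747, (cx,cy)=(0.3099,-0.9508)
member 3 (1-3): L=1.4388, (cx,cy)=(0.9883,0.1522)
member 4 (2-3): L=2.8249, (cx,cy)=(0.2099,0.9777)
member 5 (2-4): L=1.3860, (cx,cy)=(1.0000,0.0000)
member 6 (3-4): L=2.8736, (cx,cy)=(0.2760,-0.9612)
member 7 (3-5): L=1.5808, (cx,cy)=(0.9881,-0.1537)
member 8 (4-5): L=2.6338, (cx,cy)=(0.2920,0.9564)
member 9 (4-6): L=1.6640, (cx,cy)=(1.0000,0.0000)
member 10 (5-6): L=2.6733, (cx,cy)=(0.3348,-0.9423)
solve A·x = −loads:
  F[0-1] = -813.5819 N (compression)
  F[0-2] = -1004.5913 N (compression)
  F[1-2] = +736.8498 N (tension)
  F[1-3] = -483.9773 N (compression)
  F[2-3] = -716.5292 N (compression)
  F[2-4] = -625.8014 N (compression)
  F[3-4] = +949.6967 N (tension)
  F[3-5] = -901.5442 N (compression)
  F[4-5] = -954.4067 N (compression)
  F[4-6] = -85.0561 N (compression)
  F[5-6] = +254.0539 N (tension)
  Rx@0 = +1254.5500 N
  Ry@0 = +774.2326 N
  Ry@6 = -239.3926 N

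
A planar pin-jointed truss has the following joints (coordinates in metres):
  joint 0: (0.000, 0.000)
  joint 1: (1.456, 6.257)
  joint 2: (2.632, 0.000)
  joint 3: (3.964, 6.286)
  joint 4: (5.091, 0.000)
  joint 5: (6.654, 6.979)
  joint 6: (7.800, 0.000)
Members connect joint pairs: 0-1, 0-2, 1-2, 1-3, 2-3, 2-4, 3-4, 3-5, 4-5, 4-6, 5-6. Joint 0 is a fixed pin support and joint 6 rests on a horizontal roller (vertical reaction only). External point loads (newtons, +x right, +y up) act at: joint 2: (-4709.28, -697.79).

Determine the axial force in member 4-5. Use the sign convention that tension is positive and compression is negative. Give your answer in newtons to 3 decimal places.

266.899

N=7 nodes, M=11 members, R=3 reactions → 2N=14, M+R=14
member 0 (0-1): L=6.4242, (cx,cy)=(0.2266,0.9740)
member 1 (0-2): L=2.6320, (cx,cy)=(1.0000,0.0000)
member 2 (1-2): L=6.3666, (cx,cy)=(0.1847,-0.9828)
member 3 (1-3): L=2.5082, (cx,cy)=(0.9999,0.0116)
member 4 (2-3): L=6.4256, (cx,cy)=(0.2073,0.9783)
member 5 (2-4): L=2.4590, (cx,cy)=(1.0000,0.0000)
member 6 (3-4): L=6.3862, (cx,cy)=(0.1765,-0.9843)
member 7 (3-5): L=2.7778, (cx,cy)=(0.9684,0.2495)
member 8 (4-5): L=7.1519, (cx,cy)=(0.2185,0.9758)
member 9 (4-6): L=2.7090, (cx,cy)=(1.0000,0.0000)
member 10 (5-6): L=7.0725, (cx,cy)=(0.1620,-0.9868)
solve A·x = −loads:
  F[0-1] = -474.6830 N (compression)
  F[0-2] = -4601.6960 N (compression)
  F[1-2] = +468.1425 N (tension)
  F[1-3] = -194.0701 N (compression)
  F[2-3] = +242.9813 N (tension)
  F[2-4] = +143.6879 N (tension)
  F[3-4] = -264.5996 N (compression)
  F[3-5] = -100.1600 N (compression)
  F[4-5] = +266.8985 N (tension)
  F[4-6] = +38.6641 N (tension)
  F[5-6] = -238.6127 N (compression)
  Rx@0 = +4709.2800 N
  Ry@0 = +462.3306 N
  Ry@6 = +235.4594 N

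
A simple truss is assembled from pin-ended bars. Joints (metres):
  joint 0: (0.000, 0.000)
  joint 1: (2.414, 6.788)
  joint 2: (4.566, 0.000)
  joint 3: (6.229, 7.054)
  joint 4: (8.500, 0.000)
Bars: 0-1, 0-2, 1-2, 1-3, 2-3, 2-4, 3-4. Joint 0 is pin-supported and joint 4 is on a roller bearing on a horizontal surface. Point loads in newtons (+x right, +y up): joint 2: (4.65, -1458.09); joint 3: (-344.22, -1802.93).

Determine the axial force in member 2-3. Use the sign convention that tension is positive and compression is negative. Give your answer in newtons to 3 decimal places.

N=5 nodes, M=7 members, R=3 reactions → 2N=10, M+R=10
member 0 (0-1): L=7.2045, (cx,cy)=(0.3351,0.9422)
member 1 (0-2): L=4.5660, (cx,cy)=(1.0000,0.0000)
member 2 (1-2): L=7.1210, (cx,cy)=(0.3022,-0.9532)
member 3 (1-3): L=3.8243, (cx,cy)=(0.9976,0.0696)
member 4 (2-3): L=7.2474, (cx,cy)=(0.2295,0.9733)
member 5 (2-4): L=3.9340, (cx,cy)=(1.0000,0.0000)
member 6 (3-4): L=7.4106, (cx,cy)=(0.3065,-0.9519)
solve A·x = −loads:
  F[0-1] = -1530.6848 N (compression)
  F[0-2] = +173.3164 N (tension)
  F[1-2] = +1443.5186 N (tension)
  F[1-3] = -951.4315 N (compression)
  F[2-3] = +84.3165 N (tension)
  F[2-4] = +585.5597 N (tension)
  F[3-4] = -1910.7545 N (compression)
  Rx@0 = +339.5700 N
  Ry@0 = +1442.2009 N
  Ry@4 = +1818.8191 N

84.317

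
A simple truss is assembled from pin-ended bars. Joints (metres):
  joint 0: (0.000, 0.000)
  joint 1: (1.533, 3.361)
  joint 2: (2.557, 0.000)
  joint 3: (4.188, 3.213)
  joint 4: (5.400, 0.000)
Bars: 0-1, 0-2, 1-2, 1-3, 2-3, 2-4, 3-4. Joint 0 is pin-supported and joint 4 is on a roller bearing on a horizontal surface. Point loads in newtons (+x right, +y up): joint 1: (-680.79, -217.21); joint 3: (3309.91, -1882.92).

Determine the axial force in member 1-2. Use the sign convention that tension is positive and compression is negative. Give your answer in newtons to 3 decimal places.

N=5 nodes, M=7 members, R=3 reactions → 2N=10, M+R=10
member 0 (0-1): L=3.6941, (cx,cy)=(0.4150,0.9098)
member 1 (0-2): L=2.5570, (cx,cy)=(1.0000,0.0000)
member 2 (1-2): L=3.5135, (cx,cy)=(0.2914,-0.9566)
member 3 (1-3): L=2.6591, (cx,cy)=(0.9984,-0.0557)
member 4 (2-3): L=3.6033, (cx,cy)=(0.4526,0.8917)
member 5 (2-4): L=2.8430, (cx,cy)=(1.0000,0.0000)
member 6 (3-4): L=3.4340, (cx,cy)=(0.3529,-0.9356)
solve A·x = −loads:
  F[0-1] = +1063.3991 N (tension)
  F[0-2] = +2187.8248 N (tension)
  F[1-2] = -1326.4009 N (compression)
  F[1-3] = +1511.0000 N (tension)
  F[2-3] = +1422.9356 N (tension)
  F[2-4] = +1157.1678 N (tension)
  F[3-4] = -3278.6360 N (compression)
  Rx@0 = -2629.1200 N
  Ry@0 = -967.5103 N
  Ry@4 = +3067.6403 N

-1326.401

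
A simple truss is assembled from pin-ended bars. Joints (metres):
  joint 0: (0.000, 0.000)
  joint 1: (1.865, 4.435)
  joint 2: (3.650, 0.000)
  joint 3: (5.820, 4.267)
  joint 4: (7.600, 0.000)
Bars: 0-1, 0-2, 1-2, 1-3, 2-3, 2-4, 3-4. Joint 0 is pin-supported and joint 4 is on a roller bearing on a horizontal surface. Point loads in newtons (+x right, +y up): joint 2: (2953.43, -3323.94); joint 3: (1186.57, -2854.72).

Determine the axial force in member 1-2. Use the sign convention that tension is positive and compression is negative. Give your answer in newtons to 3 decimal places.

N=5 nodes, M=7 members, R=3 reactions → 2N=10, M+R=10
member 0 (0-1): L=4.8112, (cx,cy)=(0.3876,0.9218)
member 1 (0-2): L=3.6500, (cx,cy)=(1.0000,0.0000)
member 2 (1-2): L=4.7807, (cx,cy)=(0.3734,-0.9277)
member 3 (1-3): L=3.9586, (cx,cy)=(0.9991,-0.0424)
member 4 (2-3): L=4.7871, (cx,cy)=(0.4533,0.8914)
member 5 (2-4): L=3.9500, (cx,cy)=(1.0000,0.0000)
member 6 (3-4): L=4.6234, (cx,cy)=(0.3850,-0.9229)
solve A·x = −loads:
  F[0-1] = -1876.7213 N (compression)
  F[0-2] = +4867.4900 N (tension)
  F[1-2] = +1931.1741 N (tension)
  F[1-3] = -1449.8452 N (compression)
  F[2-3] = +1719.2068 N (tension)
  F[2-4] = +1855.7875 N (tension)
  F[3-4] = -4820.2360 N (compression)
  Rx@0 = -4140.0000 N
  Ry@0 = +1729.9829 N
  Ry@4 = +4448.6771 N

1931.174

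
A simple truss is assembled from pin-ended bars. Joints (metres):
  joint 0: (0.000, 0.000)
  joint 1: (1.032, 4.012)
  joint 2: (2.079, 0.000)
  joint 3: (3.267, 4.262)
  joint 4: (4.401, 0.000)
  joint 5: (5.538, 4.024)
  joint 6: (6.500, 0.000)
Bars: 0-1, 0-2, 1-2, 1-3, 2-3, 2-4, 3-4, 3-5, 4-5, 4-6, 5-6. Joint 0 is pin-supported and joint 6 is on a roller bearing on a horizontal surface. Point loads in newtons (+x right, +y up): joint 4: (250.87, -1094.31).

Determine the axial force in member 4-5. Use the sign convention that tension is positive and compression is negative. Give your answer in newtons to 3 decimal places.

729.062

N=7 nodes, M=11 members, R=3 reactions → 2N=14, M+R=14
member 0 (0-1): L=4.1426, (cx,cy)=(0.2491,0.9685)
member 1 (0-2): L=2.0790, (cx,cy)=(1.0000,0.0000)
member 2 (1-2): L=4.1464, (cx,cy)=(0.2525,-0.9676)
member 3 (1-3): L=2.2489, (cx,cy)=(0.9938,0.1112)
member 4 (2-3): L=4.4245, (cx,cy)=(0.2685,0.9633)
member 5 (2-4): L=2.3220, (cx,cy)=(1.0000,0.0000)
member 6 (3-4): L=4.4103, (cx,cy)=(0.2571,-0.9664)
member 7 (3-5): L=2.2834, (cx,cy)=(0.9946,-0.1042)
member 8 (4-5): L=4.1815, (cx,cy)=(0.2719,0.9623)
member 9 (4-6): L=2.0990, (cx,cy)=(1.0000,0.0000)
member 10 (5-6): L=4.1374, (cx,cy)=(0.2325,-0.9726)
solve A·x = −loads:
  F[0-1] = -364.8816 N (compression)
  F[0-2] = +341.7688 N (tension)
  F[1-2] = +344.6443 N (tension)
  F[1-3] = -179.0347 N (compression)
  F[2-3] = -346.1886 N (compression)
  F[2-4] = +521.7489 N (tension)
  F[3-4] = +406.3800 N (tension)
  F[3-5] = -377.4256 N (compression)
  F[4-5] = +729.0623 N (tension)
  F[4-6] = +177.1314 N (tension)
  F[5-6] = -761.8109 N (compression)
  Rx@0 = -250.8700 N
  Ry@0 = +353.3780 N
  Ry@6 = +740.9320 N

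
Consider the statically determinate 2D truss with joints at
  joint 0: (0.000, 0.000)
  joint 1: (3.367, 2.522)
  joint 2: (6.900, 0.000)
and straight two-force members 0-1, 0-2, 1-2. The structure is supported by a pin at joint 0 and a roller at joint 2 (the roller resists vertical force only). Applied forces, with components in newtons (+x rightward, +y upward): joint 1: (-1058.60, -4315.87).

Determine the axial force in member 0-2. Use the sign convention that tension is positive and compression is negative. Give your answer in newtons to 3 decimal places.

N=3 nodes, M=3 members, R=3 reactions → 2N=6, M+R=6
member 0 (0-1): L=4.2068, (cx,cy)=(0.8004,0.5995)
member 1 (0-2): L=6.9000, (cx,cy)=(1.0000,0.0000)
member 2 (1-2): L=4.3408, (cx,cy)=(0.8139,-0.5810)
solve A·x = −loads:
  F[0-1] = -4331.5311 N (compression)
  F[0-2] = +2408.2305 N (tension)
  F[1-2] = -2958.8607 N (compression)
  Rx@0 = +1058.6000 N
  Ry@0 = +2596.7765 N
  Ry@2 = +1719.0935 N

2408.230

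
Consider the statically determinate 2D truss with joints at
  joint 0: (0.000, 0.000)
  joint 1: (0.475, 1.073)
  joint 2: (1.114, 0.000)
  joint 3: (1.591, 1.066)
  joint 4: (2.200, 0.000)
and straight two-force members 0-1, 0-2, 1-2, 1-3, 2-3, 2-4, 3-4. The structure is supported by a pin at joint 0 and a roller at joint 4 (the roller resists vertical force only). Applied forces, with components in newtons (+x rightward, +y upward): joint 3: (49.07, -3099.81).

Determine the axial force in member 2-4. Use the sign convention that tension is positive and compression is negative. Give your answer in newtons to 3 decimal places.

1294.269

N=5 nodes, M=7 members, R=3 reactions → 2N=10, M+R=10
member 0 (0-1): L=1.1734, (cx,cy)=(0.4048,0.9144)
member 1 (0-2): L=1.1140, (cx,cy)=(1.0000,0.0000)
member 2 (1-2): L=1.2489, (cx,cy)=(0.5117,-0.8592)
member 3 (1-3): L=1.1160, (cx,cy)=(1.0000,-0.0063)
member 4 (2-3): L=1.1679, (cx,cy)=(0.4084,0.9128)
member 5 (2-4): L=1.0860, (cx,cy)=(1.0000,0.0000)
member 6 (3-4): L=1.2277, (cx,cy)=(0.4961,-0.8683)
solve A·x = −loads:
  F[0-1] = -912.4014 N (compression)
  F[0-2] = +418.4045 N (tension)
  F[1-2] = +977.3932 N (tension)
  F[1-3] = -869.4513 N (compression)
  F[2-3] = -919.9986 N (compression)
  F[2-4] = +1294.2695 N (tension)
  F[3-4] = -2609.1448 N (compression)
  Rx@0 = -49.0700 N
  Ry@0 = +834.3071 N
  Ry@4 = +2265.5029 N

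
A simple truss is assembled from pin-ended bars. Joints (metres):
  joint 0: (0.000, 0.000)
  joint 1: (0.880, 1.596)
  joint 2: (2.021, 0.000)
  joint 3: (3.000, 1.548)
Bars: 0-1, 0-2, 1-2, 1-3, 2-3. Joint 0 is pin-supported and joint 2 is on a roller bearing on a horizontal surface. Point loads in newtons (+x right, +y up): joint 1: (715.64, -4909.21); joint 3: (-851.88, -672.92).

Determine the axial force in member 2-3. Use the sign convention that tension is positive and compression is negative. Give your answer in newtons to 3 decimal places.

-807.459

N=4 nodes, M=5 members, R=3 reactions → 2N=8, M+R=8
member 0 (0-1): L=1.8225, (cx,cy)=(0.4828,0.8757)
member 1 (0-2): L=2.0210, (cx,cy)=(1.0000,0.0000)
member 2 (1-2): L=1.9619, (cx,cy)=(0.5816,-0.8135)
member 3 (1-3): L=2.1205, (cx,cy)=(0.9997,-0.0226)
member 4 (2-3): L=1.8316, (cx,cy)=(0.5345,0.8452)
solve A·x = −loads:
  F[0-1] = -2892.5106 N (compression)
  F[0-2] = +1260.3950 N (tension)
  F[1-2] = -2909.3158 N (compression)
  F[1-3] = -420.3955 N (compression)
  F[2-3] = -807.4594 N (compression)
  Rx@0 = +136.2400 N
  Ry@0 = +2532.9880 N
  Ry@2 = +3049.1420 N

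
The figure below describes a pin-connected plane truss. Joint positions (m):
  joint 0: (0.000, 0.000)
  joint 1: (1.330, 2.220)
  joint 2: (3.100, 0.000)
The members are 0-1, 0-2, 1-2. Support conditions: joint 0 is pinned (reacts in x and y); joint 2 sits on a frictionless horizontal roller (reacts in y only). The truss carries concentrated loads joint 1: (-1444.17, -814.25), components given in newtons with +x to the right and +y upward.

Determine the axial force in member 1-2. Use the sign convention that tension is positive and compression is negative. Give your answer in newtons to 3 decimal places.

875.910

N=3 nodes, M=3 members, R=3 reactions → 2N=6, M+R=6
member 0 (0-1): L=2.5879, (cx,cy)=(0.5139,0.8578)
member 1 (0-2): L=3.1000, (cx,cy)=(1.0000,0.0000)
member 2 (1-2): L=2.8392, (cx,cy)=(0.6234,-0.7819)
solve A·x = −loads:
  F[0-1] = -1747.5678 N (compression)
  F[0-2] = -546.0470 N (compression)
  F[1-2] = +875.9097 N (tension)
  Rx@0 = +1444.1700 N
  Ry@0 = +1499.1225 N
  Ry@2 = -684.8725 N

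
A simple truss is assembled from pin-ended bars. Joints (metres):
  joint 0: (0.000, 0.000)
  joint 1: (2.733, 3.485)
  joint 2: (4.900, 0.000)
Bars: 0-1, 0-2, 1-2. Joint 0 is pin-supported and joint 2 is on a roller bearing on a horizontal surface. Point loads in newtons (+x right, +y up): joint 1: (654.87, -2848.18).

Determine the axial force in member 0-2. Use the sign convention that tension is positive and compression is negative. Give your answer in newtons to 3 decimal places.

1277.409

N=3 nodes, M=3 members, R=3 reactions → 2N=6, M+R=6
member 0 (0-1): L=4.4288, (cx,cy)=(0.6171,0.7869)
member 1 (0-2): L=4.9000, (cx,cy)=(1.0000,0.0000)
member 2 (1-2): L=4.1038, (cx,cy)=(0.5280,-0.8492)
solve A·x = −loads:
  F[0-1] = -1008.8240 N (compression)
  F[0-2] = +1277.4086 N (tension)
  F[1-2] = -2419.1139 N (compression)
  Rx@0 = -654.8700 N
  Ry@0 = +793.8335 N
  Ry@2 = +2054.3465 N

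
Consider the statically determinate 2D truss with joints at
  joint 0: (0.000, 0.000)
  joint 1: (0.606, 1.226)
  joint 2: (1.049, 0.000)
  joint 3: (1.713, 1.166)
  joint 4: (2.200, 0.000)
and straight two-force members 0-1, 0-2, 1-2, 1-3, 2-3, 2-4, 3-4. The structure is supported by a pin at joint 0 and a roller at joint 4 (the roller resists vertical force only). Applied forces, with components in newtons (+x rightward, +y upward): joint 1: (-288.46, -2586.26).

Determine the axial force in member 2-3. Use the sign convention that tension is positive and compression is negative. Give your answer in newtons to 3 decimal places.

601.875

N=5 nodes, M=7 members, R=3 reactions → 2N=10, M+R=10
member 0 (0-1): L=1.3676, (cx,cy)=(0.4431,0.8965)
member 1 (0-2): L=1.0490, (cx,cy)=(1.0000,0.0000)
member 2 (1-2): L=1.3036, (cx,cy)=(0.3398,-0.9405)
member 3 (1-3): L=1.1086, (cx,cy)=(0.9985,-0.0541)
member 4 (2-3): L=1.3418, (cx,cy)=(0.4949,0.8690)
member 5 (2-4): L=1.1510, (cx,cy)=(1.0000,0.0000)
member 6 (3-4): L=1.2636, (cx,cy)=(0.3854,-0.9227)
solve A·x = −loads:
  F[0-1] = -2269.5960 N (compression)
  F[0-2] = +717.2300 N (tension)
  F[1-2] = -556.1115 N (compression)
  F[1-3] = -529.0203 N (compression)
  F[2-3] = +601.8751 N (tension)
  F[2-4] = +230.4045 N (tension)
  F[3-4] = -597.8292 N (compression)
  Rx@0 = +288.4600 N
  Ry@0 = +2034.6138 N
  Ry@4 = +551.6462 N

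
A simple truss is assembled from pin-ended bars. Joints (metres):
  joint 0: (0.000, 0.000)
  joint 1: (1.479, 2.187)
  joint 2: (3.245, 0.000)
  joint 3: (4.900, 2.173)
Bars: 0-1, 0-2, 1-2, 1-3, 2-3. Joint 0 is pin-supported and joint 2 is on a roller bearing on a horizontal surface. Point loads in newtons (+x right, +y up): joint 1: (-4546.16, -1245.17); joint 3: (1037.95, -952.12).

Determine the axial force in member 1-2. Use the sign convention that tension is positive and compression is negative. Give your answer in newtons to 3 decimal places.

N=4 nodes, M=5 members, R=3 reactions → 2N=8, M+R=8
member 0 (0-1): L=2.6402, (cx,cy)=(0.5602,0.8284)
member 1 (0-2): L=3.2450, (cx,cy)=(1.0000,0.0000)
member 2 (1-2): L=2.8110, (cx,cy)=(0.6282,-0.7780)
member 3 (1-3): L=3.4210, (cx,cy)=(1.0000,-0.0041)
member 4 (2-3): L=2.7315, (cx,cy)=(0.6059,0.7955)
solve A·x = −loads:
  F[0-1] = -3091.5556 N (compression)
  F[0-2] = -1776.3369 N (compression)
  F[1-2] = +1681.9232 N (tension)
  F[1-3] = +1757.6400 N (tension)
  F[2-3] = -1187.7794 N (compression)
  Rx@0 = +3508.2100 N
  Ry@0 = +2560.9239 N
  Ry@2 = -363.6339 N

1681.923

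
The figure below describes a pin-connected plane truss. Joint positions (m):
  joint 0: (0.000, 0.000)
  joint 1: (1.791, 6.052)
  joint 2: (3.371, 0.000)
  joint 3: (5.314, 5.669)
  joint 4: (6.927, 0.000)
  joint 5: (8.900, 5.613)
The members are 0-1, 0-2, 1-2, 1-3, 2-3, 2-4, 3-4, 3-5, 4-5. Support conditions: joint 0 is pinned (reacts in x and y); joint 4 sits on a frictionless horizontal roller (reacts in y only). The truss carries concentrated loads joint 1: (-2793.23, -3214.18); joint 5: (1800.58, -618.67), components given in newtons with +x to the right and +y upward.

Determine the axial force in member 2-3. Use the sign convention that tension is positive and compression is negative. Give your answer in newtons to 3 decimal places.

246.937

N=6 nodes, M=9 members, R=3 reactions → 2N=12, M+R=12
member 0 (0-1): L=6.3114, (cx,cy)=(0.2838,0.9589)
member 1 (0-2): L=3.3710, (cx,cy)=(1.0000,0.0000)
member 2 (1-2): L=6.2548, (cx,cy)=(0.2526,-0.9676)
member 3 (1-3): L=3.5438, (cx,cy)=(0.9941,-0.1081)
member 4 (2-3): L=5.9927, (cx,cy)=(0.3242,0.9460)
member 5 (2-4): L=3.5560, (cx,cy)=(1.0000,0.0000)
member 6 (3-4): L=5.8940, (cx,cy)=(0.2737,-0.9618)
member 7 (3-5): L=3.5864, (cx,cy)=(0.9999,-0.0156)
member 8 (4-5): L=5.9497, (cx,cy)=(0.3316,0.9434)
solve A·x = −loads:
  F[0-1] = -3324.9838 N (compression)
  F[0-2] = -49.1192 N (compression)
  F[1-2] = -241.4264 N (compression)
  F[1-3] = +1921.9424 N (tension)
  F[2-3] = +246.9365 N (tension)
  F[2-4] = -190.1678 N (compression)
  F[3-4] = -59.4919 N (compression)
  F[3-5] = +2007.2736 N (tension)
  F[4-5] = -622.5552 N (compression)
  Rx@0 = +992.6500 N
  Ry@0 = +3188.3016 N
  Ry@4 = +644.5484 N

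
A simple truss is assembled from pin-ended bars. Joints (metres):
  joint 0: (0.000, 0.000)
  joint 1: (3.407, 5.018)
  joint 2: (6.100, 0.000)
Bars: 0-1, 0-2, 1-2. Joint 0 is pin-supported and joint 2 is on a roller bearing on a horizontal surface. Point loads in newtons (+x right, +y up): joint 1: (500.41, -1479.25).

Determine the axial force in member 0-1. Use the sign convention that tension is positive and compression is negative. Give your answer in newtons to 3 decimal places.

N=3 nodes, M=3 members, R=3 reactions → 2N=6, M+R=6
member 0 (0-1): L=6.0653, (cx,cy)=(0.5617,0.8273)
member 1 (0-2): L=6.1000, (cx,cy)=(1.0000,0.0000)
member 2 (1-2): L=5.6950, (cx,cy)=(0.4729,-0.8811)
solve A·x = −loads:
  F[0-1] = -291.7872 N (compression)
  F[0-2] = +664.3125 N (tension)
  F[1-2] = -1404.8396 N (compression)
  Rx@0 = -500.4100 N
  Ry@0 = +241.4037 N
  Ry@2 = +1237.8463 N

-291.787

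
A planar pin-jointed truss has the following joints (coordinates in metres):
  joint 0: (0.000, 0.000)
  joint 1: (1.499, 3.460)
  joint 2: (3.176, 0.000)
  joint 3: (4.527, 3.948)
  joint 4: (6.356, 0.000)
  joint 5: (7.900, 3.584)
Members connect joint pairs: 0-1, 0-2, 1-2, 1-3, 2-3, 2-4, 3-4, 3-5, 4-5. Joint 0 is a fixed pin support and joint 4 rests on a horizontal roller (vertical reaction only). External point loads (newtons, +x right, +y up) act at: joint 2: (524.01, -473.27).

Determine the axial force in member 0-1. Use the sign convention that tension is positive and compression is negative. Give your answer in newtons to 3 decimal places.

N=6 nodes, M=9 members, R=3 reactions → 2N=12, M+R=12
member 0 (0-1): L=3.7708, (cx,cy)=(0.3975,0.9176)
member 1 (0-2): L=3.1760, (cx,cy)=(1.0000,0.0000)
member 2 (1-2): L=3.8450, (cx,cy)=(0.4362,-0.8999)
member 3 (1-3): L=3.0671, (cx,cy)=(0.9873,0.1591)
member 4 (2-3): L=4.1728, (cx,cy)=(0.3238,0.9461)
member 5 (2-4): L=3.1800, (cx,cy)=(1.0000,0.0000)
member 6 (3-4): L=4.3511, (cx,cy)=(0.4204,-0.9074)
member 7 (3-5): L=3.3926, (cx,cy)=(0.9942,-0.1073)
member 8 (4-5): L=3.9024, (cx,cy)=(0.3957,0.9184)
solve A·x = −loads:
  F[0-1] = -258.0504 N (compression)
  F[0-2] = +626.5936 N (tension)
  F[1-2] = +227.0248 N (tension)
  F[1-3] = -204.2023 N (compression)
  F[2-3] = +284.2893 N (tension)
  F[2-4] = +109.5575 N (tension)
  F[3-4] = -260.6310 N (compression)
  F[3-5] = +0.0000 N (tension)
  F[4-5] = -0.0000 N (compression)
  Rx@0 = -524.0100 N
  Ry@0 = +236.7839 N
  Ry@4 = +236.4861 N

-258.050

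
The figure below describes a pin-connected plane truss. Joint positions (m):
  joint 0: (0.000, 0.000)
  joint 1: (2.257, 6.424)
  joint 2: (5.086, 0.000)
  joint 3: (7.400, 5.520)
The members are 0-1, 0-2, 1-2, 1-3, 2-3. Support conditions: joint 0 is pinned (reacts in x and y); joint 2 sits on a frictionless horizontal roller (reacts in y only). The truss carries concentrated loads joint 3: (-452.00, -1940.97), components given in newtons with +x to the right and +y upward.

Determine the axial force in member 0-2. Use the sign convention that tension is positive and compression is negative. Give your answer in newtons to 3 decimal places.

-589.908

N=4 nodes, M=5 members, R=3 reactions → 2N=8, M+R=8
member 0 (0-1): L=6.8090, (cx,cy)=(0.3315,0.9435)
member 1 (0-2): L=5.0860, (cx,cy)=(1.0000,0.0000)
member 2 (1-2): L=7.0193, (cx,cy)=(0.4030,-0.9152)
member 3 (1-3): L=5.2218, (cx,cy)=(0.9849,-0.1731)
member 4 (2-3): L=5.9854, (cx,cy)=(0.3866,0.9222)
solve A·x = −loads:
  F[0-1] = +416.0430 N (tension)
  F[0-2] = -589.9080 N (compression)
  F[1-2] = -493.5920 N (compression)
  F[1-3] = +342.0043 N (tension)
  F[2-3] = -2040.4165 N (compression)
  Rx@0 = +452.0000 N
  Ry@0 = -392.5215 N
  Ry@2 = +2333.4915 N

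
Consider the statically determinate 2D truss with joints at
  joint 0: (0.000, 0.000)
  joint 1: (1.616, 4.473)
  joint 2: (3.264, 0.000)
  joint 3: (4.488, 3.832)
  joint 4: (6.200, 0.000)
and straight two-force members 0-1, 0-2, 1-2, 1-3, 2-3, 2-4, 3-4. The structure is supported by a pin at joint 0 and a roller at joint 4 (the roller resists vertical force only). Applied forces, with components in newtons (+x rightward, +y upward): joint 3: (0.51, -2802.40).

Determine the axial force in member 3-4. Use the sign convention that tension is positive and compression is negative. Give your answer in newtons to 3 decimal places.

-2222.167

N=5 nodes, M=7 members, R=3 reactions → 2N=10, M+R=10
member 0 (0-1): L=4.7560, (cx,cy)=(0.3398,0.9405)
member 1 (0-2): L=3.2640, (cx,cy)=(1.0000,0.0000)
member 2 (1-2): L=4.7669, (cx,cy)=(0.3457,-0.9383)
member 3 (1-3): L=2.9427, (cx,cy)=(0.9760,-0.2178)
member 4 (2-3): L=4.0227, (cx,cy)=(0.3043,0.9526)
member 5 (2-4): L=2.9360, (cx,cy)=(1.0000,0.0000)
member 6 (3-4): L=4.1970, (cx,cy)=(0.4079,-0.9130)
solve A·x = −loads:
  F[0-1] = -822.4411 N (compression)
  F[0-2] = +279.9623 N (tension)
  F[1-2] = +970.6217 N (tension)
  F[1-3] = -630.1426 N (compression)
  F[2-3] = -956.1058 N (compression)
  F[2-4] = +906.4357 N (tension)
  F[3-4] = -2222.1668 N (compression)
  Rx@0 = -0.5100 N
  Ry@0 = +773.5088 N
  Ry@4 = +2028.8912 N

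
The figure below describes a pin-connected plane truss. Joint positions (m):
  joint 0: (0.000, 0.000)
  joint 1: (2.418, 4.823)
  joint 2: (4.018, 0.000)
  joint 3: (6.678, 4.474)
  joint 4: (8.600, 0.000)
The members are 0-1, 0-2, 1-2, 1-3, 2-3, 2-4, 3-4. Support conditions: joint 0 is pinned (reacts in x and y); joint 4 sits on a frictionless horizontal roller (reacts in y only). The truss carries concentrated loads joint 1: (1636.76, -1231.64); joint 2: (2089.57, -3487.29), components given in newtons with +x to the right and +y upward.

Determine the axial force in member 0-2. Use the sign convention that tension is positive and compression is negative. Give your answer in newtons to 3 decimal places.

4641.503

N=5 nodes, M=7 members, R=3 reactions → 2N=10, M+R=10
member 0 (0-1): L=5.3952, (cx,cy)=(0.4482,0.8939)
member 1 (0-2): L=4.0180, (cx,cy)=(1.0000,0.0000)
member 2 (1-2): L=5.0815, (cx,cy)=(0.3149,-0.9491)
member 3 (1-3): L=4.2743, (cx,cy)=(0.9967,-0.0817)
member 4 (2-3): L=5.2050, (cx,cy)=(0.5110,0.8596)
member 5 (2-4): L=4.5820, (cx,cy)=(1.0000,0.0000)
member 6 (3-4): L=4.8694, (cx,cy)=(0.3947,-0.9188)
solve A·x = −loads:
  F[0-1] = -2041.9903 N (compression)
  F[0-2] = +4641.5034 N (tension)
  F[1-2] = +869.5106 N (tension)
  F[1-3] = -2835.1826 N (compression)
  F[2-3] = +3096.9627 N (tension)
  F[2-4] = +1243.0294 N (tension)
  F[3-4] = -3149.2038 N (compression)
  Rx@0 = -3726.3300 N
  Ry@0 = +1825.4265 N
  Ry@4 = +2893.5035 N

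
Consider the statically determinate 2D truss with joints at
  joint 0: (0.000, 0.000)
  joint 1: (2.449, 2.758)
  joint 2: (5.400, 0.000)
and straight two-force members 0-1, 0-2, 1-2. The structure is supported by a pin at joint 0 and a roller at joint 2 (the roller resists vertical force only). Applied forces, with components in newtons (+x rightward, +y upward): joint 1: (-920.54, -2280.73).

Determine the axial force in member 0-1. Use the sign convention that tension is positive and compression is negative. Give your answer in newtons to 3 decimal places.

-2295.589

N=3 nodes, M=3 members, R=3 reactions → 2N=6, M+R=6
member 0 (0-1): L=3.6884, (cx,cy)=(0.6640,0.7478)
member 1 (0-2): L=5.4000, (cx,cy)=(1.0000,0.0000)
member 2 (1-2): L=4.0392, (cx,cy)=(0.7306,-0.6828)
solve A·x = −loads:
  F[0-1] = -2295.5888 N (compression)
  F[0-2] = +603.6775 N (tension)
  F[1-2] = -826.2830 N (compression)
  Rx@0 = +920.5400 N
  Ry@0 = +1716.5340 N
  Ry@2 = +564.1960 N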